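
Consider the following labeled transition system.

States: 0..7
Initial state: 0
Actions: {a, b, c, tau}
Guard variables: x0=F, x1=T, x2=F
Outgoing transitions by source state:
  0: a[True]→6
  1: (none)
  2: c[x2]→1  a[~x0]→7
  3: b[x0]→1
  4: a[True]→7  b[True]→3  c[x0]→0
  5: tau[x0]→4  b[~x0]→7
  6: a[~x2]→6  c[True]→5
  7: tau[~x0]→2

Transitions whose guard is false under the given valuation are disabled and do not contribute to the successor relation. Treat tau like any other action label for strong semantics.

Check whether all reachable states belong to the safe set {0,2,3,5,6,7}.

Safe = {0,2,3,5,6,7}
R = {0,2,5,6,7}
  0: ok
  2: ok
  5: ok
  6: ok
  7: ok

Answer: INVARIANT HOLDS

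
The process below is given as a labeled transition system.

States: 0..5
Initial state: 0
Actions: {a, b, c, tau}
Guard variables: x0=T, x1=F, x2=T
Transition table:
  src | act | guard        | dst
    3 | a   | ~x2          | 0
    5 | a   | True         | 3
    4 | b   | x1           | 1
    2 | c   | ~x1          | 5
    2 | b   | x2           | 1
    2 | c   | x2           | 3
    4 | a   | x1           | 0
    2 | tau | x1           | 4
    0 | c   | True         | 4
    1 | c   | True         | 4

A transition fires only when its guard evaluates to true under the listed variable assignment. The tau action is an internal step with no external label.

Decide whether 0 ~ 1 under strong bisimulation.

Answer: BISIMILAR

Trace:
Refine partition for ~:
  π0 = {{0,1,2,3,4,5}}
  π1 = {{0,1},{2},{3,4},{5}}
4 equivalence class(es) (converged in 2)
class of 0: {0,1}; class of 1: {0,1}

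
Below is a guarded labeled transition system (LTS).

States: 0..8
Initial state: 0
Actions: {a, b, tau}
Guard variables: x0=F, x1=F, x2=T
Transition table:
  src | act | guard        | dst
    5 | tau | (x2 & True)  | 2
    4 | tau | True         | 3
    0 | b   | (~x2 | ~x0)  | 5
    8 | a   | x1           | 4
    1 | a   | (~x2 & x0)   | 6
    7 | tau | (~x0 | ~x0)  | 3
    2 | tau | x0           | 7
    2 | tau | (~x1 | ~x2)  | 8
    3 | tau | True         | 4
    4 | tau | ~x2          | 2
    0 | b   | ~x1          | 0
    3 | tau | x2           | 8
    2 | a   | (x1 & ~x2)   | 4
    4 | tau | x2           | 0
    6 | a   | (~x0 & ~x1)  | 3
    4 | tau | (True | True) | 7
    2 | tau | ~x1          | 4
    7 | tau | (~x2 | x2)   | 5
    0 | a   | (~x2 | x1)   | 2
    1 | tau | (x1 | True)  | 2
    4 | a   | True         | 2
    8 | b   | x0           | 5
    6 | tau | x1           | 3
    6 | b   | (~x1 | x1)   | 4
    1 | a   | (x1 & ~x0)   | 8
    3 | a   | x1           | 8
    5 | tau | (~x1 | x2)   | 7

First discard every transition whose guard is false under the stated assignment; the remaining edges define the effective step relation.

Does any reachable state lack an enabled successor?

Answer: DEADLOCK at state 8

Analysis:
Reachable = {0,2,3,4,5,7,8}
  0: b→0  b→5  [2 out]
  2: tau→4  tau→8  [2 out]
  3: tau→4  tau→8  [2 out]
  4: a→2  tau→0  tau→3  tau→7  [4 out]
  5: tau→2  tau→7  [2 out]
  7: tau→3  tau→5  [2 out]
  8: ∅  [deadlock]
trace reaching 8: b·tau·tau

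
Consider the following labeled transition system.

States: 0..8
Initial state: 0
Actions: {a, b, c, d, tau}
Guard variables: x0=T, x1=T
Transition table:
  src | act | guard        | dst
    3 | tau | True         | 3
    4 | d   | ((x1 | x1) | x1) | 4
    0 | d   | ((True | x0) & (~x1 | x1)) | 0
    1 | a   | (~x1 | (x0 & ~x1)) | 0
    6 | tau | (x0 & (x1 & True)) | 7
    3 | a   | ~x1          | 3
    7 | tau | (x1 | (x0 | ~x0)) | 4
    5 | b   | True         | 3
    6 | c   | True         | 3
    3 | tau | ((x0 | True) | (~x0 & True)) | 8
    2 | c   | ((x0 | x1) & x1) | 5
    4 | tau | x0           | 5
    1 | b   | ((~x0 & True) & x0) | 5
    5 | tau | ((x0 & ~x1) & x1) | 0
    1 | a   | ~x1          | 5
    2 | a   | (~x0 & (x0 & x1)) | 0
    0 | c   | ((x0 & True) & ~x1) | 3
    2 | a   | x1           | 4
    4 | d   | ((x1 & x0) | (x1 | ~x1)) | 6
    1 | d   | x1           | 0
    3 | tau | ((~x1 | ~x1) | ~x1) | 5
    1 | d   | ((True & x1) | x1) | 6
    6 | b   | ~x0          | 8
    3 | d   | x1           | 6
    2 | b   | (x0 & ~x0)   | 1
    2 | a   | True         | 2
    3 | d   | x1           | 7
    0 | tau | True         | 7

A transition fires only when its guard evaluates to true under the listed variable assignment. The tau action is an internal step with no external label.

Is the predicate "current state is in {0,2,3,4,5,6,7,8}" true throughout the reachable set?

Answer: INVARIANT HOLDS

Trace:
Inv-set: {0,2,3,4,5,6,7,8}
Reachable = {0,3,4,5,6,7,8}
  0: safe
  3: safe
  4: safe
  5: safe
  6: safe
  7: safe
  8: safe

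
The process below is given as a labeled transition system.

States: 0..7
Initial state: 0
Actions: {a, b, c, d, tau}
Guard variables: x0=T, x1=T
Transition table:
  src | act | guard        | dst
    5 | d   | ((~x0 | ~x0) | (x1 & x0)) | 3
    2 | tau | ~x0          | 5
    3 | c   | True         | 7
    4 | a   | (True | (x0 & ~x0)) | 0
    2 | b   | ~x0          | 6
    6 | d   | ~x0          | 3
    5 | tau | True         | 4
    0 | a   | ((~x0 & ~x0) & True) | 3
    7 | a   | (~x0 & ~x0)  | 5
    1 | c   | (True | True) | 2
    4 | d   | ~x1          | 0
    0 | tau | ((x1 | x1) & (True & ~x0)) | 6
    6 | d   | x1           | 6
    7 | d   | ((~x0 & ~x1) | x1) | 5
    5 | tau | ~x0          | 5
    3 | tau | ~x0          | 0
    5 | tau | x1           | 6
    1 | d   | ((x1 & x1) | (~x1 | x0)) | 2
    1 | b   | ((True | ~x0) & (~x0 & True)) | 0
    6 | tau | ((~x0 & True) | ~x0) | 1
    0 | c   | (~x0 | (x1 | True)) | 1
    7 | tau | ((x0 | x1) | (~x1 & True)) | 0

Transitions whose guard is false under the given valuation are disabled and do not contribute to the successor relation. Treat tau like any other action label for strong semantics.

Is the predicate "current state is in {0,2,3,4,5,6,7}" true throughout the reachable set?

Inv-set: {0,2,3,4,5,6,7}
Reach set: {0,1,2}
  0: ✓
  1: ✗ unsafe
  2: ✓
witness against invariant: c → 1

Answer: INVARIANT VIOLATED at state 1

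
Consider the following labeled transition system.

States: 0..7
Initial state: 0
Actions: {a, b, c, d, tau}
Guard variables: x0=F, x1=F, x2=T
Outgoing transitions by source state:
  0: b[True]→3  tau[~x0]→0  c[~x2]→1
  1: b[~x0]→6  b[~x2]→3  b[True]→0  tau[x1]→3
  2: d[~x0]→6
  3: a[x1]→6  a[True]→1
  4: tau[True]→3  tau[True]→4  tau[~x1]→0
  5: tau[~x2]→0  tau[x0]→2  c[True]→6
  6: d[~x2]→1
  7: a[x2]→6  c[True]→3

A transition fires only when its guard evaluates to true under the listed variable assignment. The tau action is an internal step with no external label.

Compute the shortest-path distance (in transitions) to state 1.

Answer: 2

Trace:
Layered search for 1:
  depth 0: {0}
  depth 1: {3}
  depth 2: {1}
depth(1)=2, e.g. b·a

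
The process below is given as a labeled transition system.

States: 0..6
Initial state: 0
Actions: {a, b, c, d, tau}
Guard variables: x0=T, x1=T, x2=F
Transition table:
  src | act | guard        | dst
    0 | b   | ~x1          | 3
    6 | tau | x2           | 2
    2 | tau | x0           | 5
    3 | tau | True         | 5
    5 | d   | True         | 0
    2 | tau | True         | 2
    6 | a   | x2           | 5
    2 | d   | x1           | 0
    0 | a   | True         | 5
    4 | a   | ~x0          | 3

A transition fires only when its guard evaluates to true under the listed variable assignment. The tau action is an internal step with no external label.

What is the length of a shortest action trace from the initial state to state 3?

Breadth-first toward 3:
  L0 = {0}
  L1 = {5}
3 never appears.

Answer: UNREACHABLE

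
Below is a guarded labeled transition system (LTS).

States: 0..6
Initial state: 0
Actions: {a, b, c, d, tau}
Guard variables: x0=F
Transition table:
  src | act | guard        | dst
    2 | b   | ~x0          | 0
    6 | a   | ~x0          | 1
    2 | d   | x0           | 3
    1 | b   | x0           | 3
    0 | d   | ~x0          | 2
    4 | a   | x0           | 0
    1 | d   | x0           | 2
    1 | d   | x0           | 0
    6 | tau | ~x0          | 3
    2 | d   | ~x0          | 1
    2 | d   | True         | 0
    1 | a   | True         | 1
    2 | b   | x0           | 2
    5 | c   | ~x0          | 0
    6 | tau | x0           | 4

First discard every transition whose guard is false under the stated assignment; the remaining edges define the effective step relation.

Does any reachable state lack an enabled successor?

Answer: DEADLOCK-FREE

Analysis:
Reachable = {0,1,2}
  0: d→2  [deg 1]
  1: a→1  [deg 1]
  2: b→0  d→0  d→1  [deg 3]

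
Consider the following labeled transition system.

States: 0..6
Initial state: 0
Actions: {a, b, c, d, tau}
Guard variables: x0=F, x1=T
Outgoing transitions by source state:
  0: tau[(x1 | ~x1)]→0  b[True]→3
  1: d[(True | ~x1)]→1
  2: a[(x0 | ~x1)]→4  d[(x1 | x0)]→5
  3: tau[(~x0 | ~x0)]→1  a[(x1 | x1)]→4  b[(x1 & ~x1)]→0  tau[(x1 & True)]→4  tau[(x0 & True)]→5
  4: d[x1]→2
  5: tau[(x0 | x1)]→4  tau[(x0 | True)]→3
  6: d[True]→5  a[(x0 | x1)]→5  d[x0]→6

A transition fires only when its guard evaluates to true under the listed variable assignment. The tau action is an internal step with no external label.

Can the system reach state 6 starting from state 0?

After dropping false guards: 12 live edges.
L0 = {0}
L1 = {3}  now seen {0,3}
L2 = {1,4}  now seen {0,1,3,4}
L3 = {2}  now seen {0,1,2,3,4}
L4 = {5}  now seen {0,1,2,3,4,5}
R = {0,1,2,3,4,5}

Answer: UNREACHABLE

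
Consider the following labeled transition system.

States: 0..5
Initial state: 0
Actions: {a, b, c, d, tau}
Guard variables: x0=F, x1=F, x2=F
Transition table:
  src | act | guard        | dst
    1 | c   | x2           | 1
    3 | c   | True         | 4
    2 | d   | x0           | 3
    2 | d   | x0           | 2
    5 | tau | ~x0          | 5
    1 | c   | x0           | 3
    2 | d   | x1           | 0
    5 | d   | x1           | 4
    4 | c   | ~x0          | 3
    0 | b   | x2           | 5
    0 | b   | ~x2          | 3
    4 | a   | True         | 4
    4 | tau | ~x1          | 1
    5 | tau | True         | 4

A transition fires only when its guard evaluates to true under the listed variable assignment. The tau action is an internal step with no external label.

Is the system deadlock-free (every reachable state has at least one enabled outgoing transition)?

Reach set: {0,1,3,4}
  0: b→3  [1 out]
  1: ∅  [STUCK]
  3: c→4  [1 out]
  4: a→4  c→3  tau→1  [3 out]
Path to 1: b·c·tau

Answer: DEADLOCK at state 1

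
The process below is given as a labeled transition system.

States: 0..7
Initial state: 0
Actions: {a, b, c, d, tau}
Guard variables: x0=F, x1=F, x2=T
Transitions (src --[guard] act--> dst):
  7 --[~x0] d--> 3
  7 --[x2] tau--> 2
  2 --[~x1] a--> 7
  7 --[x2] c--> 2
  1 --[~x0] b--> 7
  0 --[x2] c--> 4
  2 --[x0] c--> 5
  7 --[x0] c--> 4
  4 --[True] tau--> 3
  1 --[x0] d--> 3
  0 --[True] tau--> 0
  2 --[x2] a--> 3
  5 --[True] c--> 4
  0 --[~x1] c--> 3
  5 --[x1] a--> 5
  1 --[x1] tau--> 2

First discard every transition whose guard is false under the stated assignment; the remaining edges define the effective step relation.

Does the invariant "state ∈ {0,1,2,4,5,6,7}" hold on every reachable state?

Answer: INVARIANT VIOLATED at state 3

Trace:
Safe = {0,1,2,4,5,6,7}
Reachable = {0,3,4}
  0: ok
  3: outside
  4: ok
witness against invariant: c → 3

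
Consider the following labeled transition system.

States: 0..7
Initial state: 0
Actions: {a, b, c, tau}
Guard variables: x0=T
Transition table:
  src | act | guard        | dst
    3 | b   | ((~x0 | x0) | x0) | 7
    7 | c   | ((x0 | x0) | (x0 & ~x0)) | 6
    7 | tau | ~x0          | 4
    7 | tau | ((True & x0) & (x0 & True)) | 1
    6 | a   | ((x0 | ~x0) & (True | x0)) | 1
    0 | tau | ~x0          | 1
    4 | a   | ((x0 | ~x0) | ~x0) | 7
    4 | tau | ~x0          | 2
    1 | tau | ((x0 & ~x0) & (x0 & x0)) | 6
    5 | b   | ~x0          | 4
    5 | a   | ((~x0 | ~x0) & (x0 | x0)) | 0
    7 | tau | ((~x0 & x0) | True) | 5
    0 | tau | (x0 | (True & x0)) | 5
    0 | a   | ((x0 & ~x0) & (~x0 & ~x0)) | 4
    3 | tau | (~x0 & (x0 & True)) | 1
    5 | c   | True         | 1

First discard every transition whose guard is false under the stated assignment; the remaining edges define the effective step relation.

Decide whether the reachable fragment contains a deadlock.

Answer: DEADLOCK at state 1

Analysis:
Reach set: {0,1,5}
  0: tau→5  [1 exit(s)]
  1: ∅  [deadlock]
  5: c→1  [1 exit(s)]
witness 1: tau·c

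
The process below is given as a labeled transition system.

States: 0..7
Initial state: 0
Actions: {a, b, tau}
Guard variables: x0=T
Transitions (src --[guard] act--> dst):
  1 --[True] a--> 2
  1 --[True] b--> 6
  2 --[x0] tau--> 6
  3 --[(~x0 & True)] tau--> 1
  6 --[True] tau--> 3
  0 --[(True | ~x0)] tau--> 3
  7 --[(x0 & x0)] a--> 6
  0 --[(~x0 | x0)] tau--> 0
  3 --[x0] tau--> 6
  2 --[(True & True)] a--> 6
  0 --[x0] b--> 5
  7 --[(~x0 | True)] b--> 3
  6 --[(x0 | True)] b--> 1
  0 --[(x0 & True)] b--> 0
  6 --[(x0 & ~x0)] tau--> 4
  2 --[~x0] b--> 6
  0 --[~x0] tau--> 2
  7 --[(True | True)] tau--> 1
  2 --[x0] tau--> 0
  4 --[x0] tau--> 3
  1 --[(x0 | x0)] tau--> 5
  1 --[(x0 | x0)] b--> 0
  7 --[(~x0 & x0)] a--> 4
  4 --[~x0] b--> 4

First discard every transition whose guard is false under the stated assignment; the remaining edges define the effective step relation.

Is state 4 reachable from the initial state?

Answer: UNREACHABLE

Analysis:
18 transition(s) survive guard evaluation.
depth 0: {0}
depth 1: {3,5}  now seen {0,3,5}
depth 2: {6}  now seen {0,3,5,6}
depth 3: {1}  now seen {0,1,3,5,6}
depth 4: {2}  now seen {0,1,2,3,5,6}
R = {0,1,2,3,5,6}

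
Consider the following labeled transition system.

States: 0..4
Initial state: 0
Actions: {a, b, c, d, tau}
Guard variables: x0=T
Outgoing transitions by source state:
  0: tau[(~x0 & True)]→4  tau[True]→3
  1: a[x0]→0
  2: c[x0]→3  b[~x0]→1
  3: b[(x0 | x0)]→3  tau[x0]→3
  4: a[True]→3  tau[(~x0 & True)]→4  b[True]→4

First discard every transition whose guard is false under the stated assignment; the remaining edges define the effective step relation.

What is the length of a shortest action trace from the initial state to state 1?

Answer: UNREACHABLE

Trace:
Breadth-first toward 1:
  L0 = {0}
  L1 = {3}
1 never appears.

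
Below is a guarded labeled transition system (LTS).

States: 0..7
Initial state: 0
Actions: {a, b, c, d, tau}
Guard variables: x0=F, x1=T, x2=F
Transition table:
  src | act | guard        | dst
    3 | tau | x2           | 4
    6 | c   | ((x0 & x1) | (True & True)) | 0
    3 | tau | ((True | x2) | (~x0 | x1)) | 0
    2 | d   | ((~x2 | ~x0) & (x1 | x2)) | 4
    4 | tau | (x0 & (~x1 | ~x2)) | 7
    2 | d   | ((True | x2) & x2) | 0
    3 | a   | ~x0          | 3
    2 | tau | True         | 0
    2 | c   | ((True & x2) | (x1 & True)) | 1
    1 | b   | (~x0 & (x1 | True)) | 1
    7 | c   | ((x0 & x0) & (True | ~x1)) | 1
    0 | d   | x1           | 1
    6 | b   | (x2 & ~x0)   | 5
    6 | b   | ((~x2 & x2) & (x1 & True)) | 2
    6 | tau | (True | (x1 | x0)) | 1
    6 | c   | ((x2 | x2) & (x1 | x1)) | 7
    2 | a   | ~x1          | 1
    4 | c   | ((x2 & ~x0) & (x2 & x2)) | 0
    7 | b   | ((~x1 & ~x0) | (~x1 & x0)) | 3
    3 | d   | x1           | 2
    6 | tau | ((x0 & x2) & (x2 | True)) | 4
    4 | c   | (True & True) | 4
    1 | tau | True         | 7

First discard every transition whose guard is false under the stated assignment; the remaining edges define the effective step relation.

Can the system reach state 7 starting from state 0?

Answer: REACHABLE

Analysis:
Guard filter leaves 12 enabled edge(s).
L0 = {0}
L1 = {1}  total {0,1}
L2 = {7}  total {0,1,7}
R = {0,1,7}
trace reaching 7: d·tau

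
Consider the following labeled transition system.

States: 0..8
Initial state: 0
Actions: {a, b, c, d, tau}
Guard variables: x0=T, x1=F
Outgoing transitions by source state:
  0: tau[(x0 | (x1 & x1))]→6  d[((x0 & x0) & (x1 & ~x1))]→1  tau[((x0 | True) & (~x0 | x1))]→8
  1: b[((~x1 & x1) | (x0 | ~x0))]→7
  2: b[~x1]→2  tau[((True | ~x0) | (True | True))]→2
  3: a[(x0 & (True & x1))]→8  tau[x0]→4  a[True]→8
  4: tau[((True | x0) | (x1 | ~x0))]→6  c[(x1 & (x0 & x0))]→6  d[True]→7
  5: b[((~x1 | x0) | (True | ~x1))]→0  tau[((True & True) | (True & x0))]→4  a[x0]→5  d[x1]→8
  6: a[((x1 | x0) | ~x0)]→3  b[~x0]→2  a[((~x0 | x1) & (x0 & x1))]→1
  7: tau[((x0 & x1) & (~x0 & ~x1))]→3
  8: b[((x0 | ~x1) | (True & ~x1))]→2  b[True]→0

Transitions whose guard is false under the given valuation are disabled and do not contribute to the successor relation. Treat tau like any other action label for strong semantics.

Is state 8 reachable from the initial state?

Answer: REACHABLE

Analysis:
14 transition(s) survive guard evaluation.
Layer 0: {0}
Layer 1: {6}  total {0,6}
Layer 2: {3}  total {0,3,6}
Layer 3: {4,8}  total {0,3,4,6,8}
Layer 4: {2,7}  total {0,2,3,4,6,7,8}
Reach set: {0,2,3,4,6,7,8}
witness 8: tau·a·a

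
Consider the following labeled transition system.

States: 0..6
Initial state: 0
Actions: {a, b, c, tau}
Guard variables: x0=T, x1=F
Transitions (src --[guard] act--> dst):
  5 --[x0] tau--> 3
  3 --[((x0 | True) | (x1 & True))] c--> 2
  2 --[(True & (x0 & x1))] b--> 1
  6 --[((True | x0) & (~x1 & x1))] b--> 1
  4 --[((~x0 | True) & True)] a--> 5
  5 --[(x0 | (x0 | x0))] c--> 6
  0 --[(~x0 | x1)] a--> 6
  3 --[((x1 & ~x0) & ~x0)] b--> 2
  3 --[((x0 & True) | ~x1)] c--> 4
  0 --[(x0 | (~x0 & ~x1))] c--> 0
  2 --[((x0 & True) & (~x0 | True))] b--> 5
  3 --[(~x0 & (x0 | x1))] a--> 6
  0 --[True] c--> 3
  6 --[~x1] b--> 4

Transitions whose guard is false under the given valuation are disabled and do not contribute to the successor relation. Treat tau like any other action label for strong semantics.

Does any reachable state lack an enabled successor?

Answer: DEADLOCK-FREE

Working:
Reach set: {0,2,3,4,5,6}
  0: c→0  c→3  [2 out]
  2: b→5  [1 out]
  3: c→2  c→4  [2 out]
  4: a→5  [1 out]
  5: c→6  tau→3  [2 out]
  6: b→4  [1 out]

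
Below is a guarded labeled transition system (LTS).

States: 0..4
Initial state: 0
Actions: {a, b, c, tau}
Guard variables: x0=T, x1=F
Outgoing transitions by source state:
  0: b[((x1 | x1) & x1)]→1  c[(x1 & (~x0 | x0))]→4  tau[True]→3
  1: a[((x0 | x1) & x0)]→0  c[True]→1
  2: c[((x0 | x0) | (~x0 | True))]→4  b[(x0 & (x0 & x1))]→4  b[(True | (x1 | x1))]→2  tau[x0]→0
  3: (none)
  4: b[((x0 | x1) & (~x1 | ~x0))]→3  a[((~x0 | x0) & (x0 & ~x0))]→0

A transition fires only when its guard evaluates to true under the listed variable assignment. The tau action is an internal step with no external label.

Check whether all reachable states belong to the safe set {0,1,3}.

Answer: INVARIANT HOLDS

Trace:
Inv-set: {0,1,3}
Reachable = {0,3}
  0: ✓
  3: ✓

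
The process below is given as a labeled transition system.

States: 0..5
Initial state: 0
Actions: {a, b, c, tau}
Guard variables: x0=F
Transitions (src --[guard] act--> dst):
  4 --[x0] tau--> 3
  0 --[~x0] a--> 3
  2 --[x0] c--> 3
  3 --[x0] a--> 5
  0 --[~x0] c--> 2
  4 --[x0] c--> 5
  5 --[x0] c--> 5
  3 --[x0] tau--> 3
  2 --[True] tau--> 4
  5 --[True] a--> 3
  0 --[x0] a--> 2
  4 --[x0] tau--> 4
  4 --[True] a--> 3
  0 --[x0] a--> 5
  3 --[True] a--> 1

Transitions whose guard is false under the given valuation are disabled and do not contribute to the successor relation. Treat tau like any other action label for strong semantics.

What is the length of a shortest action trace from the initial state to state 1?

BFS to 1:
  Layer 0: {0}
  Layer 1: {2,3}
  Layer 2: {1,4}
first hit 1 at d=2 via a·a

Answer: 2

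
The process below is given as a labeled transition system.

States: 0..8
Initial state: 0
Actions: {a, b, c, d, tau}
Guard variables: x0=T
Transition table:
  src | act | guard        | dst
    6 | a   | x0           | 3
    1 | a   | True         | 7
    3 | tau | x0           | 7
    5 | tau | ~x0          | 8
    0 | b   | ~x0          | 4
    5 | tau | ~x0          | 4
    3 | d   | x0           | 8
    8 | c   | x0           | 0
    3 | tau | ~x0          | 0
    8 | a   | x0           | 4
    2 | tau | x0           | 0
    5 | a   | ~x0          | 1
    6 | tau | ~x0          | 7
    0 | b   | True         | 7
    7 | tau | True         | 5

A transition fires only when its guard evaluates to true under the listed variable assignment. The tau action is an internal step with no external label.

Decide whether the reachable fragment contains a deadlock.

R = {0,5,7}
  0: b→7  [deg 1]
  5: ∅  [deadlock]
  7: tau→5  [deg 1]
witness 5: b·tau

Answer: DEADLOCK at state 5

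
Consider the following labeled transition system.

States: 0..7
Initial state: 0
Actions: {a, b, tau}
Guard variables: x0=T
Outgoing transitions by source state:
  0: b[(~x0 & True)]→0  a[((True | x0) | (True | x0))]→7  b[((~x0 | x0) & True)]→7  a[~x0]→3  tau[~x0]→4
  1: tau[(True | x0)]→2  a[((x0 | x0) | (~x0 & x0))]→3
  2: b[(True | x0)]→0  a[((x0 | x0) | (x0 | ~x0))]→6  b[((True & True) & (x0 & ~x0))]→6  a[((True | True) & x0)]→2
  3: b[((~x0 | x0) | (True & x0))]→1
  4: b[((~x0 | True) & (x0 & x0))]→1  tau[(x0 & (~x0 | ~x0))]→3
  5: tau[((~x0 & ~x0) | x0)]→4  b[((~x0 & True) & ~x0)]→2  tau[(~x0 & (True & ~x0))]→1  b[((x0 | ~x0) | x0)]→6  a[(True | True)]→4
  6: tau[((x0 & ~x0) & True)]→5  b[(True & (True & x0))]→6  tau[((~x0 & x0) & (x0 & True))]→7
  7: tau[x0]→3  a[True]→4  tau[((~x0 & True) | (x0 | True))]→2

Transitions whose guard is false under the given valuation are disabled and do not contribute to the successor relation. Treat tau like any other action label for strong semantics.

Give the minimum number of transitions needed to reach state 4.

Layered search for 4:
  depth 0: {0}
  depth 1: {7}
  depth 2: {2,3,4}
4 enters at depth 2; path a·a

Answer: 2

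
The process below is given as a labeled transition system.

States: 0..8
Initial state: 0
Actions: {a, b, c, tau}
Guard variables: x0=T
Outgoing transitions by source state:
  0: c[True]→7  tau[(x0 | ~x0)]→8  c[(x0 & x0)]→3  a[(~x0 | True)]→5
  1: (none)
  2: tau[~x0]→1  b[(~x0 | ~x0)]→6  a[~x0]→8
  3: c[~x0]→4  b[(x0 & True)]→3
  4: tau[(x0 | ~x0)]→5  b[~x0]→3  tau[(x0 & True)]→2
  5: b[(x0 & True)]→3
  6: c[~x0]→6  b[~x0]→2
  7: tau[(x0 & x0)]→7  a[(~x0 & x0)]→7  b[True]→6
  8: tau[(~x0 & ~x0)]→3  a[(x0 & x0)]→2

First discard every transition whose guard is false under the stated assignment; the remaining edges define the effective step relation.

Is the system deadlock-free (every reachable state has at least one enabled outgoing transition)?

Answer: DEADLOCK at state 2

Analysis:
Reach set: {0,2,3,5,6,7,8}
  0: a→5  c→3  c→7  tau→8  [4 exit(s)]
  2: ∅  [no exit]
  3: b→3  [1 exit(s)]
  5: b→3  [1 exit(s)]
  6: ∅  [no exit]
  7: b→6  tau→7  [2 exit(s)]
  8: a→2  [1 exit(s)]
witness 2: tau·a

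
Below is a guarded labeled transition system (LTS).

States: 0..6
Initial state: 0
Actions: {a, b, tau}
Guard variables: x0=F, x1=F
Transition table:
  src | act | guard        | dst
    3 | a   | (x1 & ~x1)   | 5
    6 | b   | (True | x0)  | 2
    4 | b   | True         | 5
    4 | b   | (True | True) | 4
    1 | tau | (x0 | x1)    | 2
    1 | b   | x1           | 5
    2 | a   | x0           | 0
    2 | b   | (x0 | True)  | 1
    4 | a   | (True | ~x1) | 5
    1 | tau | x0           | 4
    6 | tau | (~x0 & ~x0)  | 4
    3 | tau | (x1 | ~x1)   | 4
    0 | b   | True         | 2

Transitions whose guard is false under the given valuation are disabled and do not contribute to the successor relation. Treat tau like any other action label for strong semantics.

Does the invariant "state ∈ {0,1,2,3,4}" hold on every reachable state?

Inv-set: {0,1,2,3,4}
Reach set: {0,1,2}
  0: ✓
  1: ✓
  2: ✓

Answer: INVARIANT HOLDS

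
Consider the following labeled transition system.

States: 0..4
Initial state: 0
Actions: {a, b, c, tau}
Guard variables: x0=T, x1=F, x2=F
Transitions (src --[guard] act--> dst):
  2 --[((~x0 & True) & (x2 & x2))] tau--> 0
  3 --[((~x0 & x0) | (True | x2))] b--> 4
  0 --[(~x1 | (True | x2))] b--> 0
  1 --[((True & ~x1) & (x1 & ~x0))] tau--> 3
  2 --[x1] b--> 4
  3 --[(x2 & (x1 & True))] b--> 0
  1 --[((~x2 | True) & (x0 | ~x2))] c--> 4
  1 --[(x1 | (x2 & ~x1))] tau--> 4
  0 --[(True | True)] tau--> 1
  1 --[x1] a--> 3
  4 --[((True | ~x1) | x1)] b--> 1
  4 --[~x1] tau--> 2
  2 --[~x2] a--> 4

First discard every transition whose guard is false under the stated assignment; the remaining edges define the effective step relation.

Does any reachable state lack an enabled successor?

Answer: DEADLOCK-FREE

Working:
Reach set: {0,1,2,4}
  0: b→0  tau→1  [2 out]
  1: c→4  [1 out]
  2: a→4  [1 out]
  4: b→1  tau→2  [2 out]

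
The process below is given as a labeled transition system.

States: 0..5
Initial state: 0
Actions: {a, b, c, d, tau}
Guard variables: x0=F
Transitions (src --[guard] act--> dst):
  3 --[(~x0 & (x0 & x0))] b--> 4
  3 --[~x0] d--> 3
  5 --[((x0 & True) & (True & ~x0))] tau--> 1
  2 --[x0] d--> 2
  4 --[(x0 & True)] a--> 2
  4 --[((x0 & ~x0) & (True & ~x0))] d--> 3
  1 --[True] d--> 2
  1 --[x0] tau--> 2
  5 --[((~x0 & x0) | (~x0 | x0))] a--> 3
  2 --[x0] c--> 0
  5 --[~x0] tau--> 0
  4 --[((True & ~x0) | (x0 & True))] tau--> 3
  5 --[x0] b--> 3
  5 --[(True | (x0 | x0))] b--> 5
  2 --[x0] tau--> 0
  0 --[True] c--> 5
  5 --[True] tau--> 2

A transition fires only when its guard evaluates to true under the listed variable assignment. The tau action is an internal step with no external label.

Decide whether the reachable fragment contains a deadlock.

R = {0,2,3,5}
  0: c→5  [1 exit(s)]
  2: ∅  [STUCK]
  3: d→3  [1 exit(s)]
  5: a→3  b→5  tau→0  tau→2  [4 exit(s)]
trace reaching 2: c·tau

Answer: DEADLOCK at state 2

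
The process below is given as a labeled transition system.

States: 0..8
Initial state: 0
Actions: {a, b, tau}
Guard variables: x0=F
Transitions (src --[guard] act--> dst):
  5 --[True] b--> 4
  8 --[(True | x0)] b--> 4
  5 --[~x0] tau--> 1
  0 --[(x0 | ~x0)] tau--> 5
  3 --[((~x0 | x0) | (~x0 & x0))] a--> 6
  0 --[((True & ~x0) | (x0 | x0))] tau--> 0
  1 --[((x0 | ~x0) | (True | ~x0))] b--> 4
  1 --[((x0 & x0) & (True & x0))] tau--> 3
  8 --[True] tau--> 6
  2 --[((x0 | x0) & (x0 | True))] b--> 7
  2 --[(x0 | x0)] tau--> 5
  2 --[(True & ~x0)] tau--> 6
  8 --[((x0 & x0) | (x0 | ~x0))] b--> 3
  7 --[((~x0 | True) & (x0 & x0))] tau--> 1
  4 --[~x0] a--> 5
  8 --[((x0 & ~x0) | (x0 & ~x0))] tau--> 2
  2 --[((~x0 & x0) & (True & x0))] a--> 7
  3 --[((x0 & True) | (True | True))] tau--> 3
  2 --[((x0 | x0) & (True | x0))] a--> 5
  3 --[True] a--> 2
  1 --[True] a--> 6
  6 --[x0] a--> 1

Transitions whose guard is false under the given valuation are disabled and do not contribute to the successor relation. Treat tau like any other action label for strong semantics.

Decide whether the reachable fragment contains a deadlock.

Reach set: {0,1,4,5,6}
  0: tau→0  tau→5  [deg 2]
  1: a→6  b→4  [deg 2]
  4: a→5  [deg 1]
  5: b→4  tau→1  [deg 2]
  6: ∅  [STUCK]
witness 6: tau·tau·a

Answer: DEADLOCK at state 6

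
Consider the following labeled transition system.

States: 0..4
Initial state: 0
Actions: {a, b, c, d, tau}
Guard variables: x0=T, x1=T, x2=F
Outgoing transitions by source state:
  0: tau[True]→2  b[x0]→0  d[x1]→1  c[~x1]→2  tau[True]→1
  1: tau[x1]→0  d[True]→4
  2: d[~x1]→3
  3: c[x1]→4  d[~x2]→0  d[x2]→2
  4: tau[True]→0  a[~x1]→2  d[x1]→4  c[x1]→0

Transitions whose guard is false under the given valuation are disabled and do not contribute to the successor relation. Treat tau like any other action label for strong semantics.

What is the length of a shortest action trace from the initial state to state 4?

Answer: 2

Analysis:
Breadth-first toward 4:
  depth 0: {0}
  depth 1: {1,2}
  depth 2: {4}
4 enters at depth 2; path d·d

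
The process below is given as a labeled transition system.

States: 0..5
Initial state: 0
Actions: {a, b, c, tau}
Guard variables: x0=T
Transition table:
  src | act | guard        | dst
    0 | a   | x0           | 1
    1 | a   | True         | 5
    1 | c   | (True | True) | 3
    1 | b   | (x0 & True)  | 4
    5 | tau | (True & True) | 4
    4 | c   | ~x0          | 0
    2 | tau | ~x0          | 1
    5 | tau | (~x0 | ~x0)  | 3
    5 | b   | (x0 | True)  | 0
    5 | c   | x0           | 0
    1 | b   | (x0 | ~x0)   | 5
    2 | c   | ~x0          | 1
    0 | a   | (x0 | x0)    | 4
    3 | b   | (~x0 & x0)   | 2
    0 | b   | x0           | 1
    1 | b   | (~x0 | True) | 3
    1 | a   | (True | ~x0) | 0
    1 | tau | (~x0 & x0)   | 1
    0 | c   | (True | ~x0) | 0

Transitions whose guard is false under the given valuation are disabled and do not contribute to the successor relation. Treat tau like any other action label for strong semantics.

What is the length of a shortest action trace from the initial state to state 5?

Answer: 2

Trace:
BFS to 5:
  Layer 0: {0}
  Layer 1: {1,4}
  Layer 2: {3,5}
depth(5)=2, e.g. a·a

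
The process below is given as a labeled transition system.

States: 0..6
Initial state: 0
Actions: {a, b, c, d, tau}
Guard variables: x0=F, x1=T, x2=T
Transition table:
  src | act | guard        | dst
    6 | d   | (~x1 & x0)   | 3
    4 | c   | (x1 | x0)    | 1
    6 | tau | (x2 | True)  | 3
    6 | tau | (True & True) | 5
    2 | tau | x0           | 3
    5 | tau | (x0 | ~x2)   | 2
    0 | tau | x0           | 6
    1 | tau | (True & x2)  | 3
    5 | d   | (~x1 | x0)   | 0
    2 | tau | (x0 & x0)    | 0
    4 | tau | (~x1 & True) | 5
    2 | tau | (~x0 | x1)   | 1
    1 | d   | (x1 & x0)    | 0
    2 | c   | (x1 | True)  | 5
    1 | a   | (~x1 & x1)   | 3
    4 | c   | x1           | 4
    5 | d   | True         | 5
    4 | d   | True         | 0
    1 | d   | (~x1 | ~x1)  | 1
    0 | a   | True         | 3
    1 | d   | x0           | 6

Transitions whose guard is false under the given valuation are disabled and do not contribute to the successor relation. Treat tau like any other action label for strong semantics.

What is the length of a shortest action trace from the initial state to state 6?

Layered search for 6:
  depth 0: {0}
  depth 1: {3}
6 never appears.

Answer: UNREACHABLE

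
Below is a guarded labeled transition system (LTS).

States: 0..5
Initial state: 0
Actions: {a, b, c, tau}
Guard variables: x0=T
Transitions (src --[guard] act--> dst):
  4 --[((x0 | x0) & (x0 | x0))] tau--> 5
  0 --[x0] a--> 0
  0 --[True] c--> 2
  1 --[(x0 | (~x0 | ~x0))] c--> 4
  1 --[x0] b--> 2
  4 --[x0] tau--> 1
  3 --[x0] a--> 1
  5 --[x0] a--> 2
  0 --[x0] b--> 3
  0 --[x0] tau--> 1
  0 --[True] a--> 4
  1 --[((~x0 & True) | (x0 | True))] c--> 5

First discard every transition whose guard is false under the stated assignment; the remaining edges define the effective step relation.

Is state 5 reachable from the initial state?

Answer: REACHABLE

Trace:
Guard filter leaves 12 enabled edge(s).
depth 0: {0}
depth 1: {1,2,3,4}  total {0,1,2,3,4}
depth 2: {5}  total {0,1,2,3,4,5}
Reachable = {0,1,2,3,4,5}
Path to 5: a·tau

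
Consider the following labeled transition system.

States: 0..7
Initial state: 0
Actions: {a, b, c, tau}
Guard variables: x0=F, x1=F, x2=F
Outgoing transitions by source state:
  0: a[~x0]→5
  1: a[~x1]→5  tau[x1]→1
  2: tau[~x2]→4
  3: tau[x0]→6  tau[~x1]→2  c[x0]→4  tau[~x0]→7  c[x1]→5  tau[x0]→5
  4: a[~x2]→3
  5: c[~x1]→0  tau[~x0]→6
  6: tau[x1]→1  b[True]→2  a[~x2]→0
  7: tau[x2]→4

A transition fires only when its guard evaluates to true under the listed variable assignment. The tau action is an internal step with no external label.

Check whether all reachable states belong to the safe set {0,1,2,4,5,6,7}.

Safe = {0,1,2,4,5,6,7}
Reachable = {0,2,3,4,5,6,7}
  0: ✓
  2: ✓
  3: VIOLATES
  4: ✓
  5: ✓
  6: ✓
  7: ✓
reach 3 via a·tau·b·tau·a — violates

Answer: INVARIANT VIOLATED at state 3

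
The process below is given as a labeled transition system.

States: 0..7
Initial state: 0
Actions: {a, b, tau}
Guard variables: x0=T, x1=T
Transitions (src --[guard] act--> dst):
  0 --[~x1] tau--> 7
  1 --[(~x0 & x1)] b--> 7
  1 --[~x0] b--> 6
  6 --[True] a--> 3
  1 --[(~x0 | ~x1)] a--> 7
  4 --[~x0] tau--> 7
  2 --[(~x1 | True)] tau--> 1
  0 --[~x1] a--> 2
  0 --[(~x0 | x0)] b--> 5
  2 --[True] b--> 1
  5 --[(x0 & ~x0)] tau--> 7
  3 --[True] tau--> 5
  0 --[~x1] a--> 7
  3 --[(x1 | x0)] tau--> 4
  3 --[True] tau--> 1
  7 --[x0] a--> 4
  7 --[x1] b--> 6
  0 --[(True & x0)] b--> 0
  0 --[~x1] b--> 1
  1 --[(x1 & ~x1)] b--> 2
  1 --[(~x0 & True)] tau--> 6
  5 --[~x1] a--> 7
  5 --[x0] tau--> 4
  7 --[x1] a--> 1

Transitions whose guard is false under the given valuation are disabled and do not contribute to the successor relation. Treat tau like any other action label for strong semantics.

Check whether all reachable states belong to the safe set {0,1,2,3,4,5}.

Allowed set {0,1,2,3,4,5}
R = {0,4,5}
  0: ok
  4: ok
  5: ok

Answer: INVARIANT HOLDS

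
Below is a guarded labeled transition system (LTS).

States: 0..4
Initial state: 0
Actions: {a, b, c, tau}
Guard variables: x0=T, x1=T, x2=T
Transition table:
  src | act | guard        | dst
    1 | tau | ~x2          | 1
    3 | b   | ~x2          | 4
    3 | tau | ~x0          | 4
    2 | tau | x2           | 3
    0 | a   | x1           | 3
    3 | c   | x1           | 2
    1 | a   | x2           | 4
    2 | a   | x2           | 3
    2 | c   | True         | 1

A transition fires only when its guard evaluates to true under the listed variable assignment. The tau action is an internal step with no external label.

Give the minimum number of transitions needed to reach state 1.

BFS to 1:
  depth 0: {0}
  depth 1: {3}
  depth 2: {2}
  depth 3: {1}
first hit 1 at d=3 via a·c·c

Answer: 3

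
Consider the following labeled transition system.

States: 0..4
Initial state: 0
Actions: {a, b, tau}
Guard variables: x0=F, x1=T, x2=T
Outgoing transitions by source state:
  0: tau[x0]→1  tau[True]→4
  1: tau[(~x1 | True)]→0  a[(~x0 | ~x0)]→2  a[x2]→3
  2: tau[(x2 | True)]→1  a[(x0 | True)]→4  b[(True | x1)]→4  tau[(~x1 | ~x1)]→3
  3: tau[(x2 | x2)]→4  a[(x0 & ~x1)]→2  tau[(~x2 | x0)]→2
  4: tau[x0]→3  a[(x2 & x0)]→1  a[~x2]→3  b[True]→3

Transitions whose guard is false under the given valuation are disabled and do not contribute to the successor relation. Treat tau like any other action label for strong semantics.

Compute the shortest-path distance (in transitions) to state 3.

BFS to 3:
  L0 = {0}
  L1 = {4}
  L2 = {3}
3 enters at depth 2; path tau·b

Answer: 2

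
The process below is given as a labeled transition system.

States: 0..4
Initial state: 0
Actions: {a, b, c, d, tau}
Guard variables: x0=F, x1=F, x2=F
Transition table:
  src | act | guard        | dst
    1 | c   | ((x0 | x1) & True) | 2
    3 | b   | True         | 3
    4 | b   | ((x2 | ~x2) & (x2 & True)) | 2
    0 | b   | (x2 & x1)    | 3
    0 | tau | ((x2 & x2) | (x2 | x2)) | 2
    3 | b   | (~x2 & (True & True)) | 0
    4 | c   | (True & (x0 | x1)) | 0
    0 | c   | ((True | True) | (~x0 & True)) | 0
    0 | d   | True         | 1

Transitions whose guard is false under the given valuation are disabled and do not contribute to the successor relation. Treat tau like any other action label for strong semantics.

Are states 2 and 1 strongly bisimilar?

Compute ~ classes (split until stable):
  π0 = {{0,1,2,3,4}}
  π1 = {{0},{1,2,4},{3}}
Fixed point at round 2; 3 class(es).
class of 2: {1,2,4}; class of 1: {1,2,4}

Answer: BISIMILAR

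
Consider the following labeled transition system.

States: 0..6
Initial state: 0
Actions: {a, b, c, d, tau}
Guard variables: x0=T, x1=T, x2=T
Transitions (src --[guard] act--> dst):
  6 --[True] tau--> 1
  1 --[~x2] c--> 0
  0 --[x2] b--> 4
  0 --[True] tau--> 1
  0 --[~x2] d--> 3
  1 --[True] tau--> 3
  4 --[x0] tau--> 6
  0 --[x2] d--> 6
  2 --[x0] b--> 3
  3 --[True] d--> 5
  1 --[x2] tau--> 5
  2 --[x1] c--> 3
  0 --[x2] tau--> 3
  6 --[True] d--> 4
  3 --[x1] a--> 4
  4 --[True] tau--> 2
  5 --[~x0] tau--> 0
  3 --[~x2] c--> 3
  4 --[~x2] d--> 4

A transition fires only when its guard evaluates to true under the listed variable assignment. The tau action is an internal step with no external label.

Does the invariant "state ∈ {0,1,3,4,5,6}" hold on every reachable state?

Answer: INVARIANT VIOLATED at state 2

Analysis:
Safe = {0,1,3,4,5,6}
Reachable = {0,1,2,3,4,5,6}
  0: ok
  1: ok
  2: VIOLATES
  3: ok
  4: ok
  5: ok
  6: ok
witness against invariant: b·tau → 2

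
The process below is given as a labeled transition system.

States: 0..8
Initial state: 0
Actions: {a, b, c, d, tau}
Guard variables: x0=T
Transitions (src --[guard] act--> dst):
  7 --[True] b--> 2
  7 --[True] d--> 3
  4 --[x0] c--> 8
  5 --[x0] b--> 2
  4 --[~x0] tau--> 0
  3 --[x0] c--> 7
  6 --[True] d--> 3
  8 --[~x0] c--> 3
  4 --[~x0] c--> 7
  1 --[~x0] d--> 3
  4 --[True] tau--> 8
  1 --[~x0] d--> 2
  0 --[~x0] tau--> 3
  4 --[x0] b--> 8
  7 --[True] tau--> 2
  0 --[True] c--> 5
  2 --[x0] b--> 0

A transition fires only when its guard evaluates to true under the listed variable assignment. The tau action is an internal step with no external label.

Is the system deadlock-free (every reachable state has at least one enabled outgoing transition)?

Answer: DEADLOCK-FREE

Working:
Reachable = {0,2,5}
  0: c→5  [deg 1]
  2: b→0  [deg 1]
  5: b→2  [deg 1]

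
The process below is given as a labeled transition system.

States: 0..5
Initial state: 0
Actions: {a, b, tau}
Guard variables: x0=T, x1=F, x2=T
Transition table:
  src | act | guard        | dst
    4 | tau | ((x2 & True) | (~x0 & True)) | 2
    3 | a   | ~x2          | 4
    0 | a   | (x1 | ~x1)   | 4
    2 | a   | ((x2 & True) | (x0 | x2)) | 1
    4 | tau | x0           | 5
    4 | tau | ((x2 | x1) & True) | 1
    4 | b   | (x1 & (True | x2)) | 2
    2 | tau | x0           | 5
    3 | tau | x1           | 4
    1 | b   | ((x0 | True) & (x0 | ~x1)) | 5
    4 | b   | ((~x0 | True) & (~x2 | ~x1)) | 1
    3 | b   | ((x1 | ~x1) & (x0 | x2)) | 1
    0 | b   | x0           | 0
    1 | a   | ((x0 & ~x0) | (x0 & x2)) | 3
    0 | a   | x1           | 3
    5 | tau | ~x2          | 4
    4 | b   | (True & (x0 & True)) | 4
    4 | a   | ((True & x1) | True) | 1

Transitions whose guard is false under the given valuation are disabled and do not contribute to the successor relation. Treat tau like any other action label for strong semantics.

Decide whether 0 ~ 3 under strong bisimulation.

Compute ~ classes (split until stable):
  P[0] = {{0,1,2,3,4,5}}
  P[1] = {{0,1},{2},{3},{4},{5}}
  P[2] = {{0},{1},{2},{3},{4},{5}}
stable after 3 split(s): 6 block(s)
[0]={0}  [3]={3}

Answer: NOT BISIMILAR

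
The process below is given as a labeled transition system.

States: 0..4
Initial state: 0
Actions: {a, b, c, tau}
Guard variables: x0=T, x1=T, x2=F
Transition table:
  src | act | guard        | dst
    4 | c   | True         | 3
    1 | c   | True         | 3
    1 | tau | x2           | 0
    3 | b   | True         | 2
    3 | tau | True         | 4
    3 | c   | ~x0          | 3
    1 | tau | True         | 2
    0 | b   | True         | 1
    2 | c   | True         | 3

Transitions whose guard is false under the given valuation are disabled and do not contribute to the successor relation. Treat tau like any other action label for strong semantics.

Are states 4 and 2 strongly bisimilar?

Refine partition for ~:
  π0 = {{0,1,2,3,4}}
  π1 = {{0},{1},{2,4},{3}}
4 equivalence class(es) (converged in 2)
class of 4: {2,4}; class of 2: {2,4}

Answer: BISIMILAR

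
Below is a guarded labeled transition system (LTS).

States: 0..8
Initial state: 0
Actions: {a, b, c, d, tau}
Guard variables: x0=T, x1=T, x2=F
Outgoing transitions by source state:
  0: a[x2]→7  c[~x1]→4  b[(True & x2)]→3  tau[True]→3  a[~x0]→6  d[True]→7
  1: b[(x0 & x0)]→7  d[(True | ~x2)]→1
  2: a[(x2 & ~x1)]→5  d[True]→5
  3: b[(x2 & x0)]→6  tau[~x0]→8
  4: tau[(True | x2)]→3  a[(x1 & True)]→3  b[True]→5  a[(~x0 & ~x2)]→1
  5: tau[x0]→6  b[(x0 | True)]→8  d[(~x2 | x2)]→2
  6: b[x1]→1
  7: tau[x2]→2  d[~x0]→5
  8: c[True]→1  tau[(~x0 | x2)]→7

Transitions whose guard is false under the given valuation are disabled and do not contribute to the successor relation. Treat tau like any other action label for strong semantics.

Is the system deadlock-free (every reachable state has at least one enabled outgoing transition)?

Answer: DEADLOCK at state 3

Analysis:
Reachable = {0,3,7}
  0: d→7  tau→3  [2 out]
  3: ∅  [STUCK]
  7: ∅  [STUCK]
Path to 3: tau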